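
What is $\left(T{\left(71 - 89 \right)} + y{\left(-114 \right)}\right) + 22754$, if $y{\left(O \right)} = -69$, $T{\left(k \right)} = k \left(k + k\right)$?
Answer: $23333$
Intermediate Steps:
$T{\left(k \right)} = 2 k^{2}$ ($T{\left(k \right)} = k 2 k = 2 k^{2}$)
$\left(T{\left(71 - 89 \right)} + y{\left(-114 \right)}\right) + 22754 = \left(2 \left(71 - 89\right)^{2} - 69\right) + 22754 = \left(2 \left(-18\right)^{2} - 69\right) + 22754 = \left(2 \cdot 324 - 69\right) + 22754 = \left(648 - 69\right) + 22754 = 579 + 22754 = 23333$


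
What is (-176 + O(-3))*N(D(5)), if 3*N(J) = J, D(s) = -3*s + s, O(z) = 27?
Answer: 1490/3 ≈ 496.67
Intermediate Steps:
D(s) = -2*s
N(J) = J/3
(-176 + O(-3))*N(D(5)) = (-176 + 27)*((-2*5)/3) = -149*(-10)/3 = -149*(-10/3) = 1490/3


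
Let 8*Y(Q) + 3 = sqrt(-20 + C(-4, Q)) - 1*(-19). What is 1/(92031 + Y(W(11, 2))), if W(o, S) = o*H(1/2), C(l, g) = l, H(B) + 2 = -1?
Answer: 736264/67760584715 - 2*I*sqrt(6)/67760584715 ≈ 1.0866e-5 - 7.2298e-11*I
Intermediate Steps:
H(B) = -3 (H(B) = -2 - 1 = -3)
W(o, S) = -3*o (W(o, S) = o*(-3) = -3*o)
Y(Q) = 2 + I*sqrt(6)/4 (Y(Q) = -3/8 + (sqrt(-20 - 4) - 1*(-19))/8 = -3/8 + (sqrt(-24) + 19)/8 = -3/8 + (2*I*sqrt(6) + 19)/8 = -3/8 + (19 + 2*I*sqrt(6))/8 = -3/8 + (19/8 + I*sqrt(6)/4) = 2 + I*sqrt(6)/4)
1/(92031 + Y(W(11, 2))) = 1/(92031 + (2 + I*sqrt(6)/4)) = 1/(92033 + I*sqrt(6)/4)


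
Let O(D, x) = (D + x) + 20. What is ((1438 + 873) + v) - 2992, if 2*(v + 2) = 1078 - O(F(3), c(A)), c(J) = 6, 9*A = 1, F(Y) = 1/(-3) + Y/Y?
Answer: -472/3 ≈ -157.33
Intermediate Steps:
F(Y) = 2/3 (F(Y) = 1*(-1/3) + 1 = -1/3 + 1 = 2/3)
A = 1/9 (A = (1/9)*1 = 1/9 ≈ 0.11111)
O(D, x) = 20 + D + x
v = 1571/3 (v = -2 + (1078 - (20 + 2/3 + 6))/2 = -2 + (1078 - 1*80/3)/2 = -2 + (1078 - 80/3)/2 = -2 + (1/2)*(3154/3) = -2 + 1577/3 = 1571/3 ≈ 523.67)
((1438 + 873) + v) - 2992 = ((1438 + 873) + 1571/3) - 2992 = (2311 + 1571/3) - 2992 = 8504/3 - 2992 = -472/3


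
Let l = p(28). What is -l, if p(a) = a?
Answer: -28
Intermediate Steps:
l = 28
-l = -1*28 = -28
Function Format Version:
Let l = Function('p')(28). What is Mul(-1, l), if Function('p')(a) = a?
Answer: -28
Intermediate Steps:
l = 28
Mul(-1, l) = Mul(-1, 28) = -28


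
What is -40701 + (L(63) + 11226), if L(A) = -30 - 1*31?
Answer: -29536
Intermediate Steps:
L(A) = -61 (L(A) = -30 - 31 = -61)
-40701 + (L(63) + 11226) = -40701 + (-61 + 11226) = -40701 + 11165 = -29536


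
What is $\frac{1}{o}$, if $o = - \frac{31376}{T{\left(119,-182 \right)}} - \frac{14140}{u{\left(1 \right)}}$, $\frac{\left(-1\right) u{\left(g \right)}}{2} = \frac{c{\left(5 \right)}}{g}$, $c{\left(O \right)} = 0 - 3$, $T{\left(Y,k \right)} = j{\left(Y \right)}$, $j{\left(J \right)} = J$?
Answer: $- \frac{357}{935458} \approx -0.00038163$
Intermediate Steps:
$T{\left(Y,k \right)} = Y$
$c{\left(O \right)} = -3$
$u{\left(g \right)} = \frac{6}{g}$ ($u{\left(g \right)} = - 2 \left(- \frac{3}{g}\right) = \frac{6}{g}$)
$o = - \frac{935458}{357}$ ($o = - \frac{31376}{119} - \frac{14140}{6 \cdot 1^{-1}} = \left(-31376\right) \frac{1}{119} - \frac{14140}{6 \cdot 1} = - \frac{31376}{119} - \frac{14140}{6} = - \frac{31376}{119} - \frac{7070}{3} = - \frac{935458}{357} \approx -2620.3$)
$\frac{1}{o} = \frac{1}{- \frac{935458}{357}} = - \frac{357}{935458}$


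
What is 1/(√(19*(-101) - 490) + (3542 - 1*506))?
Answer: 92/279385 - I*√2409/9219705 ≈ 0.00032929 - 5.3235e-6*I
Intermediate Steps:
1/(√(19*(-101) - 490) + (3542 - 1*506)) = 1/(√(-1919 - 490) + (3542 - 506)) = 1/(√(-2409) + 3036) = 1/(I*√2409 + 3036) = 1/(3036 + I*√2409)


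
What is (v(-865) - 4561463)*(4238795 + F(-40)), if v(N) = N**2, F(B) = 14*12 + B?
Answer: -16164022262674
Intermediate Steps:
F(B) = 168 + B
(v(-865) - 4561463)*(4238795 + F(-40)) = ((-865)**2 - 4561463)*(4238795 + (168 - 40)) = (748225 - 4561463)*(4238795 + 128) = -3813238*4238923 = -16164022262674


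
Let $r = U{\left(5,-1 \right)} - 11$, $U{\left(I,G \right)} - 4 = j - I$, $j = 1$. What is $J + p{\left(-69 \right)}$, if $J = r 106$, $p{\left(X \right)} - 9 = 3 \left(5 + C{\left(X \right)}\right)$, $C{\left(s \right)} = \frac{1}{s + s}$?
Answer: $- \frac{52533}{46} \approx -1142.0$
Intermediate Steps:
$U{\left(I,G \right)} = 5 - I$ ($U{\left(I,G \right)} = 4 - \left(-1 + I\right) = 5 - I$)
$C{\left(s \right)} = \frac{1}{2 s}$
$r = -11$ ($r = \left(5 - 5\right) - 11 = 0 - 11 = -11$)
$p{\left(X \right)} = 24 + \frac{3}{2 X}$ ($p{\left(X \right)} = 9 + 3 \left(5 + \frac{1}{2 X}\right) = 9 + \left(15 + \frac{3}{2 X}\right) = 24 + \frac{3}{2 X}$)
$J = -1166$ ($J = \left(-11\right) 106 = -1166$)
$J + p{\left(-69 \right)} = -1166 + \left(24 + \frac{3}{2 \left(-69\right)}\right) = -1166 + \left(24 + \frac{3}{2} \left(- \frac{1}{69}\right)\right) = -1166 + \left(24 - \frac{1}{46}\right) = -1166 + \frac{1103}{46} = - \frac{52533}{46}$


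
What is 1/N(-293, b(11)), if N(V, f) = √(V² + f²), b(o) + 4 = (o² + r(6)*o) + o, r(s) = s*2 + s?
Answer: √7685/38425 ≈ 0.0022814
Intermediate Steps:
r(s) = 3*s (r(s) = 2*s + s = 3*s)
b(o) = -4 + o² + 19*o (b(o) = -4 + ((o² + (3*6)*o) + o) = -4 + ((o² + 18*o) + o) = -4 + (o² + 19*o) = -4 + o² + 19*o)
1/N(-293, b(11)) = 1/(√((-293)² + (-4 + 11² + 19*11)²)) = 1/(√(85849 + (-4 + 121 + 209)²)) = 1/(√(85849 + 326²)) = 1/(√(85849 + 106276)) = 1/(√192125) = 1/(5*√7685) = √7685/38425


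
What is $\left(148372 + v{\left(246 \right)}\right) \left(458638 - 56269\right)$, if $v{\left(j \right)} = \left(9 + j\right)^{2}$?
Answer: $85864337493$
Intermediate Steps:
$\left(148372 + v{\left(246 \right)}\right) \left(458638 - 56269\right) = \left(148372 + \left(9 + 246\right)^{2}\right) \left(458638 - 56269\right) = \left(148372 + 255^{2}\right) 402369 = \left(148372 + 65025\right) 402369 = 213397 \cdot 402369 = 85864337493$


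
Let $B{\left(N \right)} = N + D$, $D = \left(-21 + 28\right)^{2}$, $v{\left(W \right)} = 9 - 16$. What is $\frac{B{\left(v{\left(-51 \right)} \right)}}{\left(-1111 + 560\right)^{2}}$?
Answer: $\frac{42}{303601} \approx 0.00013834$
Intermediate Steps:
$v{\left(W \right)} = -7$
$D = 49$ ($D = 7^{2} = 49$)
$B{\left(N \right)} = 49 + N$ ($B{\left(N \right)} = N + 49 = 49 + N$)
$\frac{B{\left(v{\left(-51 \right)} \right)}}{\left(-1111 + 560\right)^{2}} = \frac{49 - 7}{\left(-1111 + 560\right)^{2}} = \frac{42}{\left(-551\right)^{2}} = \frac{42}{303601}$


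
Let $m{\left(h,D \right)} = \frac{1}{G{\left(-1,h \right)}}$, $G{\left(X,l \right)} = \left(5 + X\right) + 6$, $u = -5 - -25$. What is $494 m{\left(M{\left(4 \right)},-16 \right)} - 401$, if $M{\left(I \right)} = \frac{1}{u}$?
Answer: $- \frac{1758}{5} \approx -351.6$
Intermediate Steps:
$u = 20$ ($u = -5 + 25 = 20$)
$G{\left(X,l \right)} = 11 + X$
$M{\left(I \right)} = \frac{1}{20}$
$m{\left(h,D \right)} = \frac{1}{10}$ ($m{\left(h,D \right)} = \frac{1}{11 - 1} = \frac{1}{10}$)
$494 m{\left(M{\left(4 \right)},-16 \right)} - 401 = 494 \cdot \frac{1}{10} - 401 = \frac{247}{5} - 401 = - \frac{1758}{5}$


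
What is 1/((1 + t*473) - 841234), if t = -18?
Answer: -1/849747 ≈ -1.1768e-6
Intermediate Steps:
1/((1 + t*473) - 841234) = 1/((1 - 18*473) - 841234) = 1/((1 - 8514) - 841234) = 1/(-8513 - 841234) = 1/(-849747) = -1/849747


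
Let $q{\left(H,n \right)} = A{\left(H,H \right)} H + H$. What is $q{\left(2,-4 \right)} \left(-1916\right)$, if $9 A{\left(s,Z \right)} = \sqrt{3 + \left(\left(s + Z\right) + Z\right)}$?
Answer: $- \frac{15328}{3} \approx -5109.3$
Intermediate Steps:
$A{\left(s,Z \right)} = \frac{\sqrt{3 + s + 2 Z}}{9}$ ($A{\left(s,Z \right)} = \frac{\sqrt{3 + \left(\left(s + Z\right) + Z\right)}}{9} = \frac{\sqrt{3 + \left(\left(Z + s\right) + Z\right)}}{9} = \frac{\sqrt{3 + \left(s + 2 Z\right)}}{9} = \frac{\sqrt{3 + s + 2 Z}}{9}$)
$q{\left(H,n \right)} = H + \frac{H \sqrt{3 + 3 H}}{9}$ ($q{\left(H,n \right)} = \frac{\sqrt{3 + H + 2 H}}{9} H + H = \frac{\sqrt{3 + 3 H}}{9} H + H = \frac{H \sqrt{3 + 3 H}}{9} + H = H + \frac{H \sqrt{3 + 3 H}}{9}$)
$q{\left(2,-4 \right)} \left(-1916\right) = \frac{1}{9} \cdot 2 \left(9 + \sqrt{3 + 3 \cdot 2}\right) \left(-1916\right) = \frac{1}{9} \cdot 2 \left(9 + \sqrt{3 + 6}\right) \left(-1916\right) = \frac{1}{9} \cdot 2 \left(9 + \sqrt{9}\right) \left(-1916\right) = \frac{1}{9} \cdot 2 \left(9 + 3\right) \left(-1916\right) = \frac{1}{9} \cdot 2 \cdot 12 \left(-1916\right) = \frac{8}{3} \left(-1916\right) = - \frac{15328}{3}$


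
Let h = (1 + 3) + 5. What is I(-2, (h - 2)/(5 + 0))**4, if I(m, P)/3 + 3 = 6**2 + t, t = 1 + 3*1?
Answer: 151807041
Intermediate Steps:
h = 9 (h = 4 + 5 = 9)
t = 4 (t = 1 + 3 = 4)
I(m, P) = 111 (I(m, P) = -9 + 3*(6**2 + 4) = -9 + 3*(36 + 4) = -9 + 3*40 = -9 + 120 = 111)
I(-2, (h - 2)/(5 + 0))**4 = 111**4 = 151807041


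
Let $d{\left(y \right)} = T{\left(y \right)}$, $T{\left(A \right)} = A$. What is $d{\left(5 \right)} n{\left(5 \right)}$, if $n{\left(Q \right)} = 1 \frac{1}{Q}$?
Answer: $1$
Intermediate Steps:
$n{\left(Q \right)} = \frac{1}{Q}$
$d{\left(y \right)} = y$
$d{\left(5 \right)} n{\left(5 \right)} = \frac{5}{5} = 5 \cdot \frac{1}{5} = 1$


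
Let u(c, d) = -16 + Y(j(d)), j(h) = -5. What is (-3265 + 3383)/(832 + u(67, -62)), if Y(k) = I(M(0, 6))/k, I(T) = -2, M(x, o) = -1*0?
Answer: 295/2041 ≈ 0.14454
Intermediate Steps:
M(x, o) = 0
Y(k) = -2/k
u(c, d) = -78/5 (u(c, d) = -16 - 2/(-5) = -16 - 2*(-1/5) = -16 + 2/5 = -78/5)
(-3265 + 3383)/(832 + u(67, -62)) = (-3265 + 3383)/(832 - 78/5) = 118/(4082/5) = 118*(5/4082) = 295/2041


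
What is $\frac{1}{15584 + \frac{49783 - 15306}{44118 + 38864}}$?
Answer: $\frac{82982}{1293225965} \approx 6.4167 \cdot 10^{-5}$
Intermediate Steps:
$\frac{1}{15584 + \frac{49783 - 15306}{44118 + 38864}} = \frac{1}{15584 + \frac{34477}{82982}} = \frac{1}{\frac{1293225965}{82982}} = \frac{82982}{1293225965}$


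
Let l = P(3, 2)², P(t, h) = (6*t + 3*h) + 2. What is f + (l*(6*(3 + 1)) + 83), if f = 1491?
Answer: 17798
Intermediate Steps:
P(t, h) = 2 + 3*h + 6*t (P(t, h) = (3*h + 6*t) + 2 = 2 + 3*h + 6*t)
l = 676 (l = (2 + 3*2 + 6*3)² = (2 + 6 + 18)² = 26² = 676)
f + (l*(6*(3 + 1)) + 83) = 1491 + (676*(6*(3 + 1)) + 83) = 1491 + (676*(6*4) + 83) = 1491 + (676*24 + 83) = 1491 + (16224 + 83) = 1491 + 16307 = 17798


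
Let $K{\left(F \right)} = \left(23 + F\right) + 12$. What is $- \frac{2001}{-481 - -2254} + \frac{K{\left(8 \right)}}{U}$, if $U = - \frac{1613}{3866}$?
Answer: $- \frac{99322529}{953283} \approx -104.19$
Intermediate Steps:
$U = - \frac{1613}{3866}$ ($U = \left(-1613\right) \frac{1}{3866} = - \frac{1613}{3866} \approx -0.41723$)
$K{\left(F \right)} = 35 + F$
$- \frac{2001}{-481 - -2254} + \frac{K{\left(8 \right)}}{U} = - \frac{2001}{-481 - -2254} + \frac{35 + 8}{- \frac{1613}{3866}} = - \frac{2001}{-481 + 2254} + 43 \left(- \frac{3866}{1613}\right) = - \frac{2001}{1773} - \frac{166238}{1613} = \left(-2001\right) \frac{1}{1773} - \frac{166238}{1613} = - \frac{667}{591} - \frac{166238}{1613} = - \frac{99322529}{953283}$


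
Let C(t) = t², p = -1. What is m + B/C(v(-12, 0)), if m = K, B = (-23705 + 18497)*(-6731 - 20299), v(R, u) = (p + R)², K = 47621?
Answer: 1500875621/28561 ≈ 52550.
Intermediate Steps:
v(R, u) = (-1 + R)²
B = 140772240 (B = -5208*(-27030) = 140772240)
m = 47621
m + B/C(v(-12, 0)) = 47621 + 140772240/(((-1 - 12)²)²) = 47621 + 140772240/(((-13)²)²) = 47621 + 140772240/(169²) = 47621 + 140772240/28561 = 1500875621/28561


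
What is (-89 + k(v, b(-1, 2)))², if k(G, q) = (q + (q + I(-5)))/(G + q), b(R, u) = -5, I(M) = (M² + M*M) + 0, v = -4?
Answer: 707281/81 ≈ 8731.9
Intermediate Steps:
I(M) = 2*M² (I(M) = (M² + M²) + 0 = 2*M² + 0 = 2*M²)
k(G, q) = (50 + 2*q)/(G + q) (k(G, q) = (q + (q + 2*(-5)²))/(G + q) = (q + (q + 2*25))/(G + q) = (q + (q + 50))/(G + q) = (q + (50 + q))/(G + q) = (50 + 2*q)/(G + q))
(-89 + k(v, b(-1, 2)))² = (-89 + 2*(25 - 5)/(-4 - 5))² = (-89 + 2*20/(-9))² = (-89 + 2*(-⅑)*20)² = (-89 - 40/9)² = (-841/9)² = 707281/81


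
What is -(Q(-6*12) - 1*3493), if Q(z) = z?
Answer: 3565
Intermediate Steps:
-(Q(-6*12) - 1*3493) = -(-6*12 - 1*3493) = -(-72 - 3493) = -1*(-3565) = 3565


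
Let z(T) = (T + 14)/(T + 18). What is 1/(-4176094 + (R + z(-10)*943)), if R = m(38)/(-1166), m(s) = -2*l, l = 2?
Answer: -1166/4868775831 ≈ -2.3949e-7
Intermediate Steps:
m(s) = -4 (m(s) = -2*2 = -4)
z(T) = (14 + T)/(18 + T)
R = 2/583 (R = -4/(-1166) = -4*(-1/1166) = 2/583 ≈ 0.0034305)
1/(-4176094 + (R + z(-10)*943)) = 1/(-4176094 + (2/583 + ((14 - 10)/(18 - 10))*943)) = 1/(-4176094 + (2/583 + (4/8)*943)) = 1/(-4176094 + (2/583 + ((⅛)*4)*943)) = 1/(-4176094 + (2/583 + (½)*943)) = 1/(-4176094 + (2/583 + 943/2)) = 1/(-4176094 + 549773/1166) = 1/(-4868775831/1166) = -1166/4868775831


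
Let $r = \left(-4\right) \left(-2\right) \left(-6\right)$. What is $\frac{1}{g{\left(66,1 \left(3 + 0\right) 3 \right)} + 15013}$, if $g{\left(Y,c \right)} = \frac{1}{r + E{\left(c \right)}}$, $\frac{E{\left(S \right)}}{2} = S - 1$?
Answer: $\frac{32}{480415} \approx 6.6609 \cdot 10^{-5}$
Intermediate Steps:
$E{\left(S \right)} = -2 + 2 S$ ($E{\left(S \right)} = 2 \left(S - 1\right) = 2 \left(-1 + S\right) = -2 + 2 S$)
$r = -48$ ($r = 8 \left(-6\right) = -48$)
$g{\left(Y,c \right)} = \frac{1}{-50 + 2 c}$ ($g{\left(Y,c \right)} = \frac{1}{-48 + \left(-2 + 2 c\right)} = \frac{1}{-50 + 2 c}$)
$\frac{1}{g{\left(66,1 \left(3 + 0\right) 3 \right)} + 15013} = \frac{1}{\frac{1}{2 \left(-25 + 1 \left(3 + 0\right) 3\right)} + 15013} = \frac{1}{\frac{1}{2 \left(-25 + 1 \cdot 3 \cdot 3\right)} + 15013} = \frac{1}{\frac{1}{2 \left(-25 + 1 \cdot 9\right)} + 15013} = \frac{1}{\frac{1}{2 \left(-25 + 9\right)} + 15013} = \frac{1}{\frac{1}{2 \left(-16\right)} + 15013} = \frac{1}{\frac{1}{2} \left(- \frac{1}{16}\right) + 15013} = \frac{1}{- \frac{1}{32} + 15013} = \frac{1}{\frac{480415}{32}} = \frac{32}{480415}$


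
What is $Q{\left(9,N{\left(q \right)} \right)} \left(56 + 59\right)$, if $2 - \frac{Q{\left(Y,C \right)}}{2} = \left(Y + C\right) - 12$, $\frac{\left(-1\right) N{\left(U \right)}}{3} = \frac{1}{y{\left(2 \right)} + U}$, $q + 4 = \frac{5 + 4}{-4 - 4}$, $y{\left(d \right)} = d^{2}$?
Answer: $\frac{1610}{3} \approx 536.67$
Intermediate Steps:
$q = - \frac{41}{8}$ ($q = -4 + \frac{5 + 4}{-4 - 4} = -4 + \frac{9}{-8} = -4 + 9 \left(- \frac{1}{8}\right) = -4 - \frac{9}{8} = - \frac{41}{8} \approx -5.125$)
$N{\left(U \right)} = - \frac{3}{4 + U}$ ($N{\left(U \right)} = - \frac{3}{2^{2} + U} = - \frac{3}{4 + U}$)
$Q{\left(Y,C \right)} = 28 - 2 C - 2 Y$ ($Q{\left(Y,C \right)} = 4 - 2 \left(\left(Y + C\right) - 12\right) = 4 - 2 \left(\left(C + Y\right) - 12\right) = 4 - 2 \left(-12 + C + Y\right) = 4 - \left(-24 + 2 C + 2 Y\right) = 28 - 2 C - 2 Y$)
$Q{\left(9,N{\left(q \right)} \right)} \left(56 + 59\right) = \left(28 - 2 \left(- \frac{3}{4 - \frac{41}{8}}\right) - 18\right) \left(56 + 59\right) = \left(28 - 2 \left(- \frac{3}{- \frac{9}{8}}\right) - 18\right) 115 = \left(28 - 2 \left(\left(-3\right) \left(- \frac{8}{9}\right)\right) - 18\right) 115 = \left(28 - \frac{16}{3} - 18\right) 115 = \frac{14}{3} \cdot 115 = \frac{1610}{3}$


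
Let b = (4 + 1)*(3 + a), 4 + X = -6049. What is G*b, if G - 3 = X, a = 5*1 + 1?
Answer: -272250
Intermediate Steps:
a = 6 (a = 5 + 1 = 6)
X = -6053 (X = -4 - 6049 = -6053)
b = 45 (b = (4 + 1)*(3 + 6) = 5*9 = 45)
G = -6050 (G = 3 - 6053 = -6050)
G*b = -6050*45 = -272250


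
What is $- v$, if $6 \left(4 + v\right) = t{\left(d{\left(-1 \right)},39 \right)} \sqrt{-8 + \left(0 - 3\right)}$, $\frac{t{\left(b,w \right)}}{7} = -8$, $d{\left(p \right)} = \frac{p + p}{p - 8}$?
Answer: $4 + \frac{28 i \sqrt{11}}{3} \approx 4.0 + 30.955 i$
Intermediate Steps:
$d{\left(p \right)} = \frac{2 p}{-8 + p}$
$t{\left(b,w \right)} = -56$ ($t{\left(b,w \right)} = 7 \left(-8\right) = -56$)
$v = -4 - \frac{28 i \sqrt{11}}{3}$ ($v = -4 + \frac{\left(-56\right) \sqrt{-8 + \left(0 - 3\right)}}{6} = -4 + \frac{\left(-56\right) \sqrt{-8 - 3}}{6} = -4 + \frac{\left(-56\right) \sqrt{-11}}{6} = -4 + \frac{\left(-56\right) i \sqrt{11}}{6} = -4 - \frac{28 i \sqrt{11}}{3} \approx -4.0 - 30.955 i$)
$- v = - (-4 - \frac{28 i \sqrt{11}}{3}) = 4 + \frac{28 i \sqrt{11}}{3}$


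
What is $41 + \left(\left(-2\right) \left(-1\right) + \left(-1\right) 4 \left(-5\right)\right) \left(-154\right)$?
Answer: $-3347$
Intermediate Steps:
$41 + \left(\left(-2\right) \left(-1\right) + \left(-1\right) 4 \left(-5\right)\right) \left(-154\right) = 41 + \left(2 - -20\right) \left(-154\right) = 41 + \left(2 + 20\right) \left(-154\right) = 41 + 22 \left(-154\right) = 41 - 3388 = -3347$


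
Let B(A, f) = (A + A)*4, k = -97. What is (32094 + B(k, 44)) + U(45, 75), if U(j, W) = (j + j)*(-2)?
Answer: 31138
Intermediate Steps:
B(A, f) = 8*A (B(A, f) = (2*A)*4 = 8*A)
U(j, W) = -4*j (U(j, W) = (2*j)*(-2) = -4*j)
(32094 + B(k, 44)) + U(45, 75) = (32094 + 8*(-97)) - 4*45 = (32094 - 776) - 180 = 31318 - 180 = 31138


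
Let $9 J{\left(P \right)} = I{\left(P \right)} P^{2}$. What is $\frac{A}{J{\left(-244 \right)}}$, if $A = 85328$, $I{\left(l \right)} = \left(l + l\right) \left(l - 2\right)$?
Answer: $\frac{15999}{148899536} \approx 0.00010745$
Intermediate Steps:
$I{\left(l \right)} = 2 l \left(-2 + l\right)$
$J{\left(P \right)} = \frac{2 P^{3} \left(-2 + P\right)}{9}$ ($J{\left(P \right)} = \frac{2 P \left(-2 + P\right) P^{2}}{9} = \frac{2 P^{3} \left(-2 + P\right)}{9}$)
$\frac{A}{J{\left(-244 \right)}} = \frac{85328}{\frac{2}{9} \left(-244\right)^{3} \left(-2 - 244\right)} = \frac{85328}{\frac{2}{9} \left(-14526784\right) \left(-246\right)} = \frac{85328}{\frac{2382392576}{3}} = 85328 \cdot \frac{3}{2382392576} = \frac{15999}{148899536}$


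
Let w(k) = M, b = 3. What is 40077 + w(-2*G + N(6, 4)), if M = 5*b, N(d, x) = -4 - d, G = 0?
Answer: 40092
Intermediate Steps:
M = 15 (M = 5*3 = 15)
w(k) = 15
40077 + w(-2*G + N(6, 4)) = 40077 + 15 = 40092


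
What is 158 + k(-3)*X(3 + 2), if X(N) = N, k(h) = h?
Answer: 143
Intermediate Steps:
158 + k(-3)*X(3 + 2) = 158 - 3*(3 + 2) = 158 - 3*5 = 158 - 15 = 143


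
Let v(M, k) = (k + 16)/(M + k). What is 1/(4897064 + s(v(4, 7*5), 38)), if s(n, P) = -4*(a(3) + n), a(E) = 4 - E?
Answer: 13/63661712 ≈ 2.0420e-7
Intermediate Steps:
v(M, k) = (16 + k)/(M + k)
s(n, P) = -4 - 4*n (s(n, P) = -4*((4 - 1*3) + n) = -4*((4 - 3) + n) = -4*(1 + n) = -4 - 4*n)
1/(4897064 + s(v(4, 7*5), 38)) = 1/(4897064 + (-4 - 4*(16 + 7*5)/(4 + 7*5))) = 1/(4897064 + (-4 - 4*(16 + 35)/(4 + 35))) = 1/(4897064 + (-4 - 4*51/39)) = 1/(4897064 + (-4 - 4*17/13)) = 1/(4897064 + (-4 - 68/13)) = 1/(4897064 - 120/13) = 1/(63661712/13) = 13/63661712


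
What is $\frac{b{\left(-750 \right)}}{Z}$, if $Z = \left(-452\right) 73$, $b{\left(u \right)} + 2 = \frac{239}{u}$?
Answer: $\frac{1739}{24747000} \approx 7.0271 \cdot 10^{-5}$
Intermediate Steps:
$b{\left(u \right)} = -2 + \frac{239}{u}$
$Z = -32996$
$\frac{b{\left(-750 \right)}}{Z} = \frac{-2 + \frac{239}{-750}}{-32996} = \left(-2 + 239 \left(- \frac{1}{750}\right)\right) \left(- \frac{1}{32996}\right) = \left(-2 - \frac{239}{750}\right) \left(- \frac{1}{32996}\right) = \left(- \frac{1739}{750}\right) \left(- \frac{1}{32996}\right) = \frac{1739}{24747000}$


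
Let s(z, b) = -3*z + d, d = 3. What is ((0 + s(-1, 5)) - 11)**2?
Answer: 25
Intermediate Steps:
s(z, b) = 3 - 3*z (s(z, b) = -3*z + 3 = 3 - 3*z)
((0 + s(-1, 5)) - 11)**2 = ((0 + (3 - 3*(-1))) - 11)**2 = ((0 + (3 + 3)) - 11)**2 = ((0 + 6) - 11)**2 = (6 - 11)**2 = (-5)**2 = 25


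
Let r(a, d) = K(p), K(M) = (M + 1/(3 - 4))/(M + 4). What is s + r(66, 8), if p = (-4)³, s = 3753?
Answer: 45049/12 ≈ 3754.1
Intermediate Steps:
p = -64
K(M) = (-1 + M)/(4 + M) (K(M) = (M + 1/(-1))/(4 + M) = (M - 1)/(4 + M) = (-1 + M)/(4 + M))
r(a, d) = 13/12 (r(a, d) = (-1 - 64)/(4 - 64) = -65/(-60) = -1/60*(-65) = 13/12)
s + r(66, 8) = 3753 + 13/12 = 45049/12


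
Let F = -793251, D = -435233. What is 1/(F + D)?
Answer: -1/1228484 ≈ -8.1401e-7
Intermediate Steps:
1/(F + D) = 1/(-793251 - 435233) = 1/(-1228484) = -1/1228484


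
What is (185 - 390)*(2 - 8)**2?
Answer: -7380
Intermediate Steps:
(185 - 390)*(2 - 8)**2 = -205*(-6)**2 = -205*36 = -7380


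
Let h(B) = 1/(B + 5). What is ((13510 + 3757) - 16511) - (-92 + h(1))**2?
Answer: -276385/36 ≈ -7677.4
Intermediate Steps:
h(B) = 1/(5 + B)
((13510 + 3757) - 16511) - (-92 + h(1))**2 = ((13510 + 3757) - 16511) - (-92 + 1/(5 + 1))**2 = (17267 - 16511) - (-92 + 1/6)**2 = 756 - (-92 + 1/6)**2 = 756 - (-551/6)**2 = 756 - 1*303601/36 = 756 - 303601/36 = -276385/36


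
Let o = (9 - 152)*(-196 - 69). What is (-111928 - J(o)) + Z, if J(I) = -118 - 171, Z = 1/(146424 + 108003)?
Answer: -28403975852/254427 ≈ -1.1164e+5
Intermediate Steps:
Z = 1/254427 ≈ 3.9304e-6
o = 37895 (o = -143*(-265) = 37895)
J(I) = -289
(-111928 - J(o)) + Z = (-111928 - 1*(-289)) + 1/254427 = (-111928 + 289) + 1/254427 = -111639 + 1/254427 = -28403975852/254427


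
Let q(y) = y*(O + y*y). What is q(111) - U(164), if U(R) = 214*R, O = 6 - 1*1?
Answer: 1333090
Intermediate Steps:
O = 5 (O = 6 - 1 = 5)
q(y) = y*(5 + y**2) (q(y) = y*(5 + y*y) = y*(5 + y**2))
q(111) - U(164) = 111*(5 + 111**2) - 214*164 = 111*(5 + 12321) - 1*35096 = 111*12326 - 35096 = 1368186 - 35096 = 1333090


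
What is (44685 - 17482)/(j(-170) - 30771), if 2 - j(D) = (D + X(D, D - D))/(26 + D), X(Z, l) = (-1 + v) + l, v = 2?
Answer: -3917232/4430905 ≈ -0.88407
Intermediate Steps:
X(Z, l) = 1 + l (X(Z, l) = (-1 + 2) + l = 1 + l)
j(D) = 2 - (1 + D)/(26 + D) (j(D) = 2 - (D + (1 + (D - D)))/(26 + D) = 2 - (D + (1 + 0))/(26 + D) = 2 - (D + 1)/(26 + D) = 2 - (1 + D)/(26 + D))
(44685 - 17482)/(j(-170) - 30771) = (44685 - 17482)/((51 - 170)/(26 - 170) - 30771) = 27203/(-119/(-144) - 30771) = 27203/(-1/144*(-119) - 30771) = 27203/(119/144 - 30771) = 27203/(-4430905/144) = 27203*(-144/4430905) = -3917232/4430905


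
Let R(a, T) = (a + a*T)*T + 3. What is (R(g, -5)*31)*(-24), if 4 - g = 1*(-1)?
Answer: -76632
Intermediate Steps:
g = 5 (g = 4 - (-1) = 4 - 1*(-1) = 4 + 1 = 5)
R(a, T) = 3 + T*(a + T*a) (R(a, T) = (a + T*a)*T + 3 = T*(a + T*a) + 3 = 3 + T*(a + T*a))
(R(g, -5)*31)*(-24) = ((3 - 5*5 + 5*(-5)²)*31)*(-24) = ((3 - 25 + 5*25)*31)*(-24) = ((3 - 25 + 125)*31)*(-24) = (103*31)*(-24) = 3193*(-24) = -76632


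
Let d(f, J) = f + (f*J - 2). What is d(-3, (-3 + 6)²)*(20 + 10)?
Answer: -960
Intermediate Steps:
d(f, J) = -2 + f + J*f (d(f, J) = f + (J*f - 2) = f + (-2 + J*f) = -2 + f + J*f)
d(-3, (-3 + 6)²)*(20 + 10) = (-2 - 3 + (-3 + 6)²*(-3))*(20 + 10) = (-2 - 3 + 3²*(-3))*30 = (-2 - 3 + 9*(-3))*30 = (-2 - 3 - 27)*30 = -32*30 = -960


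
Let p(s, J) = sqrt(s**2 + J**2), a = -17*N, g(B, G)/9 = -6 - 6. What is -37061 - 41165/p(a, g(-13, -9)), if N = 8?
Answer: -37061 - 8233*sqrt(1885)/1508 ≈ -37298.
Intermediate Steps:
g(B, G) = -108 (g(B, G) = 9*(-6 - 6) = 9*(-12) = -108)
a = -136 (a = -17*8 = -136)
p(s, J) = sqrt(J**2 + s**2)
-37061 - 41165/p(a, g(-13, -9)) = -37061 - 41165/sqrt((-108)**2 + (-136)**2) = -37061 - 41165/sqrt(11664 + 18496) = -37061 - 41165*sqrt(1885)/7540 = -37061 - 8233*sqrt(1885)/1508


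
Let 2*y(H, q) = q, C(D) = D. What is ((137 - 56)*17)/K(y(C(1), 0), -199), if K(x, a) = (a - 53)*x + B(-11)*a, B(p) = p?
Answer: 1377/2189 ≈ 0.62905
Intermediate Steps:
y(H, q) = q/2
K(x, a) = -11*a + x*(-53 + a) (K(x, a) = (a - 53)*x - 11*a = (-53 + a)*x - 11*a = x*(-53 + a) - 11*a = -11*a + x*(-53 + a))
((137 - 56)*17)/K(y(C(1), 0), -199) = ((137 - 56)*17)/(-53*0/2 - 11*(-199) - 199*0/2) = (81*17)/(-53*0 + 2189 - 199*0) = 1377/(0 + 2189 + 0) = 1377/2189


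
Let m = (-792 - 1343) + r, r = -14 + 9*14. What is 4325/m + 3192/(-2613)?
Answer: -5919547/1762033 ≈ -3.3595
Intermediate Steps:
r = 112 (r = -14 + 126 = 112)
m = -2023 (m = (-792 - 1343) + 112 = -2135 + 112 = -2023)
4325/m + 3192/(-2613) = 4325/(-2023) + 3192/(-2613) = 4325*(-1/2023) + 3192*(-1/2613) = -4325/2023 - 1064/871 = -5919547/1762033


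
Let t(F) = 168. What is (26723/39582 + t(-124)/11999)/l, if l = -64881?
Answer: -327299053/30814868784258 ≈ -1.0621e-5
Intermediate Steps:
(26723/39582 + t(-124)/11999)/l = (26723/39582 + 168/11999)/(-64881) = (26723*(1/39582) + 168*(1/11999))*(-1/64881) = (26723/39582 + 168/11999)*(-1/64881) = (327299053/474944418)*(-1/64881) = -327299053/30814868784258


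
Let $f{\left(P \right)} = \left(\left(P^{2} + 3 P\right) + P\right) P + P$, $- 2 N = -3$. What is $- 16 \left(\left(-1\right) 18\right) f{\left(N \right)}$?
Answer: $3996$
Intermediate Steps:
$N = \frac{3}{2}$ ($N = \left(- \frac{1}{2}\right) \left(-3\right) = \frac{3}{2} \approx 1.5$)
$f{\left(P \right)} = P + P \left(P^{2} + 4 P\right)$ ($f{\left(P \right)} = \left(P^{2} + 4 P\right) P + P = P \left(P^{2} + 4 P\right) + P = P + P \left(P^{2} + 4 P\right)$)
$- 16 \left(\left(-1\right) 18\right) f{\left(N \right)} = - 16 \left(\left(-1\right) 18\right) \frac{3 \left(1 + \left(\frac{3}{2}\right)^{2} + 4 \cdot \frac{3}{2}\right)}{2} = \left(-16\right) \left(-18\right) \frac{3 \left(1 + \frac{9}{4} + 6\right)}{2} = 288 \cdot \frac{3}{2} \cdot \frac{37}{4} = 288 \cdot \frac{111}{8} = 3996$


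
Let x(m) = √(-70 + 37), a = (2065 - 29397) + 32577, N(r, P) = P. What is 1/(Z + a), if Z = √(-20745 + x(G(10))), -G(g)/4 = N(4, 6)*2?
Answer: 1/(5245 + √(-20745 + I*√33)) ≈ 0.00019051 - 5.2316e-6*I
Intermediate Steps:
G(g) = -48 (G(g) = -24*2 = -4*12 = -48)
a = 5245 (a = -27332 + 32577 = 5245)
x(m) = I*√33 (x(m) = √(-33) = I*√33)
Z = √(-20745 + I*√33) ≈ 0.02 + 144.03*I
1/(Z + a) = 1/(√(-20745 + I*√33) + 5245) = 1/(5245 + √(-20745 + I*√33))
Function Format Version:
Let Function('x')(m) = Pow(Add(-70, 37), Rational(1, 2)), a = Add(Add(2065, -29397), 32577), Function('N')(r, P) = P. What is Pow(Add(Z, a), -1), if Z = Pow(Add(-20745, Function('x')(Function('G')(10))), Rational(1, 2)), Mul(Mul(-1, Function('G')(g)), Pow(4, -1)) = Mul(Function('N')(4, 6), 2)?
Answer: Pow(Add(5245, Pow(Add(-20745, Mul(I, Pow(33, Rational(1, 2)))), Rational(1, 2))), -1) ≈ Add(0.00019051, Mul(-5.2316e-6, I))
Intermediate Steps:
Function('G')(g) = -48 (Function('G')(g) = Mul(-4, Mul(6, 2)) = Mul(-4, 12) = -48)
a = 5245 (a = Add(-27332, 32577) = 5245)
Function('x')(m) = Mul(I, Pow(33, Rational(1, 2))) (Function('x')(m) = Pow(-33, Rational(1, 2)) = Mul(I, Pow(33, Rational(1, 2))))
Z = Pow(Add(-20745, Mul(I, Pow(33, Rational(1, 2)))), Rational(1, 2)) ≈ Add(0.020, Mul(144.03, I))
Pow(Add(Z, a), -1) = Pow(Add(Pow(Add(-20745, Mul(I, Pow(33, Rational(1, 2)))), Rational(1, 2)), 5245), -1) = Pow(Add(5245, Pow(Add(-20745, Mul(I, Pow(33, Rational(1, 2)))), Rational(1, 2))), -1)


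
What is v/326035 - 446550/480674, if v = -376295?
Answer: -32646615208/15671654759 ≈ -2.0832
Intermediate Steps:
v/326035 - 446550/480674 = -376295/326035 - 446550/480674 = -376295*1/326035 - 446550*1/480674 = -75259/65207 - 223275/240337 = -32646615208/15671654759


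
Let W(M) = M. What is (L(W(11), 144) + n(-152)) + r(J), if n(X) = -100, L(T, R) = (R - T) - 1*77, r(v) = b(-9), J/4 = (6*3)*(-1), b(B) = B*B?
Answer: 37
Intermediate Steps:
b(B) = B²
J = -72 (J = 4*((6*3)*(-1)) = 4*(18*(-1)) = 4*(-18) = -72)
r(v) = 81 (r(v) = (-9)² = 81)
L(T, R) = -77 + R - T (L(T, R) = (R - T) - 77 = -77 + R - T)
(L(W(11), 144) + n(-152)) + r(J) = ((-77 + 144 - 1*11) - 100) + 81 = ((-77 + 144 - 11) - 100) + 81 = (56 - 100) + 81 = -44 + 81 = 37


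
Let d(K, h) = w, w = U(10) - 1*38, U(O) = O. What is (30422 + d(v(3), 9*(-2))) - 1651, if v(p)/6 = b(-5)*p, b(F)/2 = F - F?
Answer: 28743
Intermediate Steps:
b(F) = 0 (b(F) = 2*(F - F) = 2*0 = 0)
v(p) = 0 (v(p) = 6*(0*p) = 6*0 = 0)
w = -28 (w = 10 - 1*38 = 10 - 38 = -28)
d(K, h) = -28
(30422 + d(v(3), 9*(-2))) - 1651 = (30422 - 28) - 1651 = 30394 - 1651 = 28743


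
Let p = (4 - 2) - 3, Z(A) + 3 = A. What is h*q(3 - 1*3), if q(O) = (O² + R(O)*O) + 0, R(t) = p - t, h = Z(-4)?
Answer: 0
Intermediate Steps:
Z(A) = -3 + A
h = -7 (h = -3 - 4 = -7)
p = -1 (p = 2 - 3 = -1)
R(t) = -1 - t
q(O) = O² + O*(-1 - O) (q(O) = (O² + (-1 - O)*O) + 0 = (O² + O*(-1 - O)) + 0 = O² + O*(-1 - O))
h*q(3 - 1*3) = -(-7)*(3 - 1*3) = -(-7)*(3 - 3) = -(-7)*0 = -7*0 = 0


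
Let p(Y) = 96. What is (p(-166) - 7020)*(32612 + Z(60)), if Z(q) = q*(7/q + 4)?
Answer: -227515716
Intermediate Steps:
Z(q) = q*(4 + 7/q)
(p(-166) - 7020)*(32612 + Z(60)) = (96 - 7020)*(32612 + (7 + 4*60)) = -6924*(32612 + (7 + 240)) = -6924*(32612 + 247) = -6924*32859 = -227515716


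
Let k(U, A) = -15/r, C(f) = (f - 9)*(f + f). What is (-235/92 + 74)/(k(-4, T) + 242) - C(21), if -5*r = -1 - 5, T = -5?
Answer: -3544961/7038 ≈ -503.69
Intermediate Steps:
r = 6/5 (r = -(-1 - 5)/5 = -1/5*(-6) = 6/5 ≈ 1.2000)
C(f) = 2*f*(-9 + f) (C(f) = (-9 + f)*(2*f) = 2*f*(-9 + f))
k(U, A) = -25/2 (k(U, A) = -15/6/5 = -15*5/6 = -25/2)
(-235/92 + 74)/(k(-4, T) + 242) - C(21) = (-235/92 + 74)/(-25/2 + 242) - 2*21*(-9 + 21) = (-235*1/92 + 74)/(459/2) - 2*21*12 = (-235/92 + 74)*(2/459) - 1*504 = (6573/92)*(2/459) - 504 = 2191/7038 - 504 = -3544961/7038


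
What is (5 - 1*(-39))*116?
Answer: 5104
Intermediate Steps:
(5 - 1*(-39))*116 = (5 + 39)*116 = 44*116 = 5104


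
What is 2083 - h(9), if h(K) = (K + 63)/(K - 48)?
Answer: 27103/13 ≈ 2084.8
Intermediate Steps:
h(K) = (63 + K)/(-48 + K)
2083 - h(9) = 2083 - (63 + 9)/(-48 + 9) = 2083 - 72/(-39) = 2083 - (-1)*72/39 = 2083 - 1*(-24/13) = 2083 + 24/13 = 27103/13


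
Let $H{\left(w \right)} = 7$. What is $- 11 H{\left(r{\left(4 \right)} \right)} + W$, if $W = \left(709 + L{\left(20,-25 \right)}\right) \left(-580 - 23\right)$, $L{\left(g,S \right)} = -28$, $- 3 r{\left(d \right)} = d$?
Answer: $-410720$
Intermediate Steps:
$r{\left(d \right)} = - \frac{d}{3}$
$W = -410643$ ($W = \left(709 - 28\right) \left(-580 - 23\right) = 681 \left(-603\right) = -410643$)
$- 11 H{\left(r{\left(4 \right)} \right)} + W = \left(-11\right) 7 - 410643 = -77 - 410643 = -410720$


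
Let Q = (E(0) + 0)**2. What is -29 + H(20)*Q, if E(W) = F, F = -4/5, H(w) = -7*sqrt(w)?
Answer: -29 - 224*sqrt(5)/25 ≈ -49.035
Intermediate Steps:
F = -4/5 (F = -4*1/5 = -4/5 ≈ -0.80000)
E(W) = -4/5
Q = 16/25 (Q = (-4/5 + 0)**2 = (-4/5)**2 = 16/25 ≈ 0.64000)
-29 + H(20)*Q = -29 - 14*sqrt(5)*(16/25) = -29 - 224*sqrt(5)/25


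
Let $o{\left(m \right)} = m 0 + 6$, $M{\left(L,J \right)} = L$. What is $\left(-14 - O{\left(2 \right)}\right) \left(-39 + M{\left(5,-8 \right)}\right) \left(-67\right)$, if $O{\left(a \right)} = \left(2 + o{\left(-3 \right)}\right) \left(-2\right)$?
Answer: $4556$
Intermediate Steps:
$o{\left(m \right)} = 6$ ($o{\left(m \right)} = 0 + 6 = 6$)
$O{\left(a \right)} = -16$ ($O{\left(a \right)} = \left(2 + 6\right) \left(-2\right) = 8 \left(-2\right) = -16$)
$\left(-14 - O{\left(2 \right)}\right) \left(-39 + M{\left(5,-8 \right)}\right) \left(-67\right) = \left(-14 - -16\right) \left(-39 + 5\right) \left(-67\right) = \left(-14 + 16\right) \left(\left(-34\right) \left(-67\right)\right) = 2 \cdot 2278 = 4556$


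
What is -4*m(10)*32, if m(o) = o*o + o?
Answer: -14080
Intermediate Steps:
m(o) = o + o² (m(o) = o² + o = o + o²)
-4*m(10)*32 = -40*(1 + 10)*32 = -40*11*32 = -4*110*32 = -440*32 = -14080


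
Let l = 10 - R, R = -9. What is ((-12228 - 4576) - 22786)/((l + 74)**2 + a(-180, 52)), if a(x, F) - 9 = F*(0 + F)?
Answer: -19795/5681 ≈ -3.4844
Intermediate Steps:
l = 19 (l = 10 - 1*(-9) = 10 + 9 = 19)
a(x, F) = 9 + F**2 (a(x, F) = 9 + F*(0 + F) = 9 + F*F = 9 + F**2)
((-12228 - 4576) - 22786)/((l + 74)**2 + a(-180, 52)) = ((-12228 - 4576) - 22786)/((19 + 74)**2 + (9 + 52**2)) = (-16804 - 22786)/(93**2 + (9 + 2704)) = -39590/(8649 + 2713) = -39590/11362 = -39590*1/11362 = -19795/5681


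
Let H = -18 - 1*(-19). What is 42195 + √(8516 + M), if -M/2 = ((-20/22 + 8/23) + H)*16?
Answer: 42195 + 2*√136050497/253 ≈ 42287.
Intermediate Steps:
H = 1 (H = -18 + 19 = 1)
M = -3552/253 (M = -2*((-20/22 + 8/23) + 1)*16 = -2*((-20*1/22 + 8*(1/23)) + 1)*16 = -2*((-10/11 + 8/23) + 1)*16 = -2*(-142/253 + 1)*16 = -222*16/253 = -2*1776/253 = -3552/253 ≈ -14.040)
42195 + √(8516 + M) = 42195 + √(8516 - 3552/253) = 42195 + √(2150996/253) = 42195 + 2*√136050497/253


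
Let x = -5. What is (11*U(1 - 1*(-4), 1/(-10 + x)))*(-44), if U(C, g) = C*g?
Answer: 484/3 ≈ 161.33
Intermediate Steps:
(11*U(1 - 1*(-4), 1/(-10 + x)))*(-44) = (11*((1 - 1*(-4))/(-10 - 5)))*(-44) = (11*((1 + 4)/(-15)))*(-44) = (11*(5*(-1/15)))*(-44) = (11*(-1/3))*(-44) = -11/3*(-44) = 484/3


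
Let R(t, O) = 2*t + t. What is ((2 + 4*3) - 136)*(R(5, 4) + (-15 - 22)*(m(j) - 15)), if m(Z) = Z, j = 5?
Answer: -46970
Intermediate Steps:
R(t, O) = 3*t
((2 + 4*3) - 136)*(R(5, 4) + (-15 - 22)*(m(j) - 15)) = ((2 + 4*3) - 136)*(3*5 + (-15 - 22)*(5 - 15)) = ((2 + 12) - 136)*(15 - 37*(-10)) = (14 - 136)*(15 + 370) = -122*385 = -46970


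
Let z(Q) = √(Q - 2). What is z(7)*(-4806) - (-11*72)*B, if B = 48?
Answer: 38016 - 4806*√5 ≈ 27269.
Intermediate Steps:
z(Q) = √(-2 + Q)
z(7)*(-4806) - (-11*72)*B = √(-2 + 7)*(-4806) - (-11*72)*48 = √5*(-4806) - (-792)*48 = -4806*√5 - 1*(-38016) = -4806*√5 + 38016 = 38016 - 4806*√5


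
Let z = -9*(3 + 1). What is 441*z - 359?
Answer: -16235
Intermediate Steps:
z = -36 (z = -9*4 = -36)
441*z - 359 = 441*(-36) - 359 = -15876 - 359 = -16235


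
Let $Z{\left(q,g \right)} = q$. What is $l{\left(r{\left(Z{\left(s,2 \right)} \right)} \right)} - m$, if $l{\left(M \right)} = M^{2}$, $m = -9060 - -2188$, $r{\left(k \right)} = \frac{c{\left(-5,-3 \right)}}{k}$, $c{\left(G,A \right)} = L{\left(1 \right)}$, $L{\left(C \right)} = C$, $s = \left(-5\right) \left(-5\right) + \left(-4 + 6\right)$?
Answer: $\frac{5009689}{729} \approx 6872.0$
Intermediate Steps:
$s = 27$ ($s = 25 + 2 = 27$)
$c{\left(G,A \right)} = 1$
$r{\left(k \right)} = \frac{1}{k}$ ($r{\left(k \right)} = 1 \frac{1}{k} = \frac{1}{k}$)
$m = -6872$ ($m = -9060 + 2188 = -6872$)
$l{\left(r{\left(Z{\left(s,2 \right)} \right)} \right)} - m = \left(\frac{1}{27}\right)^{2} - -6872 = \left(\frac{1}{27}\right)^{2} + 6872 = \frac{1}{729} + 6872 = \frac{5009689}{729}$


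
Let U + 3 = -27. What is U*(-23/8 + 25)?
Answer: -2655/4 ≈ -663.75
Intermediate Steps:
U = -30 (U = -3 - 27 = -30)
U*(-23/8 + 25) = -30*(-23/8 + 25) = -30*177/8 = -2655/4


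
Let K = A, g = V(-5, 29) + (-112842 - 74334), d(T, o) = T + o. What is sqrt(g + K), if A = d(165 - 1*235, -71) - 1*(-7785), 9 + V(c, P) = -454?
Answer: I*sqrt(179995) ≈ 424.26*I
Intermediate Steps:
V(c, P) = -463 (V(c, P) = -9 - 454 = -463)
g = -187639 (g = -463 + (-112842 - 74334) = -463 - 187176 = -187639)
A = 7644 (A = ((165 - 1*235) - 71) - 1*(-7785) = ((165 - 235) - 71) + 7785 = (-70 - 71) + 7785 = -141 + 7785 = 7644)
K = 7644
sqrt(g + K) = sqrt(-187639 + 7644) = sqrt(-179995) = I*sqrt(179995)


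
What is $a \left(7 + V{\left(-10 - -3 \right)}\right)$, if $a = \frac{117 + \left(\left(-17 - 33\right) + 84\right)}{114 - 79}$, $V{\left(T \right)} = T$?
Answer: $0$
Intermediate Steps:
$a = \frac{151}{35}$ ($a = \frac{117 + \left(-50 + 84\right)}{35} = \left(117 + 34\right) \frac{1}{35} = 151 \cdot \frac{1}{35} = \frac{151}{35} \approx 4.3143$)
$a \left(7 + V{\left(-10 - -3 \right)}\right) = \frac{151 \left(7 - 7\right)}{35} = \frac{151}{35} \cdot 0 = 0$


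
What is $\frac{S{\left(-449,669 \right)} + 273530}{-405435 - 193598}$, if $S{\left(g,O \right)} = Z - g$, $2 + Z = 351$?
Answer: $- \frac{274328}{599033} \approx -0.45795$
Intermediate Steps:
$Z = 349$ ($Z = -2 + 351 = 349$)
$S{\left(g,O \right)} = 349 - g$
$\frac{S{\left(-449,669 \right)} + 273530}{-405435 - 193598} = \frac{\left(349 - -449\right) + 273530}{-405435 - 193598} = \frac{\left(349 + 449\right) + 273530}{-599033} = \left(798 + 273530\right) \left(- \frac{1}{599033}\right) = 274328 \left(- \frac{1}{599033}\right) = - \frac{274328}{599033}$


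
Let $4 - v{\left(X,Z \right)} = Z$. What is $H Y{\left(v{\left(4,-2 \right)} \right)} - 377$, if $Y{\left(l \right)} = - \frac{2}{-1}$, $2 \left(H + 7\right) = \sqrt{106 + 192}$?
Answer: $-391 + \sqrt{298} \approx -373.74$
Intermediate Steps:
$v{\left(X,Z \right)} = 4 - Z$
$H = -7 + \frac{\sqrt{298}}{2}$ ($H = -7 + \frac{\sqrt{106 + 192}}{2} = -7 + \frac{\sqrt{298}}{2} \approx 1.6313$)
$Y{\left(l \right)} = 2$ ($Y{\left(l \right)} = \left(-2\right) \left(-1\right) = 2$)
$H Y{\left(v{\left(4,-2 \right)} \right)} - 377 = \left(-7 + \frac{\sqrt{298}}{2}\right) 2 - 377 = \left(-14 + \sqrt{298}\right) - 377 = -391 + \sqrt{298}$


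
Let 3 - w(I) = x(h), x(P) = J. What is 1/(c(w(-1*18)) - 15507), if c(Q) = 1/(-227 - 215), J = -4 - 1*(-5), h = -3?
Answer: -442/6854095 ≈ -6.4487e-5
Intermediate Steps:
J = 1 (J = -4 + 5 = 1)
x(P) = 1
w(I) = 2 (w(I) = 3 - 1*1 = 3 - 1 = 2)
c(Q) = -1/442 (c(Q) = 1/(-442) = -1/442)
1/(c(w(-1*18)) - 15507) = 1/(-1/442 - 15507) = 1/(-6854095/442) = -442/6854095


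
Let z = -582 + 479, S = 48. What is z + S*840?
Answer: 40217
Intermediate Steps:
z = -103
z + S*840 = -103 + 48*840 = -103 + 40320 = 40217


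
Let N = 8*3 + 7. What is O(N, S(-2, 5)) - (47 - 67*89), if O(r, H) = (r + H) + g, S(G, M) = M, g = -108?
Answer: 5844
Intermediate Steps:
N = 31 (N = 24 + 7 = 31)
O(r, H) = -108 + H + r (O(r, H) = (r + H) - 108 = (H + r) - 108 = -108 + H + r)
O(N, S(-2, 5)) - (47 - 67*89) = (-108 + 5 + 31) - (47 - 67*89) = -72 - (47 - 5963) = -72 - 1*(-5916) = -72 + 5916 = 5844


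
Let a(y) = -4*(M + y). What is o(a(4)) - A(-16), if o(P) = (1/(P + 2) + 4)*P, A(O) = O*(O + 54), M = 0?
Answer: 3816/7 ≈ 545.14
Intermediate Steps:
A(O) = O*(54 + O)
a(y) = -4*y (a(y) = -4*(0 + y) = -4*y)
o(P) = P*(4 + 1/(2 + P)) (o(P) = (1/(2 + P) + 4)*P = (4 + 1/(2 + P))*P = P*(4 + 1/(2 + P)))
o(a(4)) - A(-16) = (-4*4)*(9 + 4*(-4*4))/(2 - 4*4) - (-16)*(54 - 16) = -16*(9 + 4*(-16))/(2 - 16) - (-16)*38 = -16*(9 - 64)/(-14) - 1*(-608) = -16*(-1/14)*(-55) + 608 = -440/7 + 608 = 3816/7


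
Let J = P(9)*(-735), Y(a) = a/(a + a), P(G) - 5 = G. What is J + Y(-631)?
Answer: -20579/2 ≈ -10290.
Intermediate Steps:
P(G) = 5 + G
Y(a) = ½ (Y(a) = a/((2*a)) = a*(1/(2*a)) = ½)
J = -10290 (J = (5 + 9)*(-735) = 14*(-735) = -10290)
J + Y(-631) = -10290 + ½ = -20579/2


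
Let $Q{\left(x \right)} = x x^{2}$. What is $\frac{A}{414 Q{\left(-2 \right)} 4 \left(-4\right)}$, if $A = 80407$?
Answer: $\frac{80407}{52992} \approx 1.5173$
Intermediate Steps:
$Q{\left(x \right)} = x^{3}$
$\frac{A}{414 Q{\left(-2 \right)} 4 \left(-4\right)} = \frac{80407}{414 \left(-2\right)^{3} \cdot 4 \left(-4\right)} = \frac{80407}{414 \left(-8\right) 4 \left(-4\right)} = \frac{80407}{414 \left(\left(-32\right) \left(-4\right)\right)} = \frac{80407}{414 \cdot 128} = \frac{80407}{52992}$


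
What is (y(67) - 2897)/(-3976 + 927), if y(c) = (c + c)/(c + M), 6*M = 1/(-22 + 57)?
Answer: 40735547/42902479 ≈ 0.94949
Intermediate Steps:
M = 1/210 (M = 1/(6*(-22 + 57)) = (1/6)/35 = (1/6)*(1/35) = 1/210 ≈ 0.0047619)
y(c) = 2*c/(1/210 + c) (y(c) = (c + c)/(c + 1/210) = (2*c)/(1/210 + c) = 2*c/(1/210 + c))
(y(67) - 2897)/(-3976 + 927) = (420*67/(1 + 210*67) - 2897)/(-3976 + 927) = (420*67/(1 + 14070) - 2897)/(-3049) = (420*67/14071 - 2897)*(-1/3049) = (420*67*(1/14071) - 2897)*(-1/3049) = (28140/14071 - 2897)*(-1/3049) = -40735547/14071*(-1/3049) = 40735547/42902479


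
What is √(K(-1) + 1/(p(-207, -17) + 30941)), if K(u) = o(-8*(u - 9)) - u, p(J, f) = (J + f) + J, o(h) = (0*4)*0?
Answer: √103432290/10170 ≈ 1.0000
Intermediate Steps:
o(h) = 0 (o(h) = 0*0 = 0)
p(J, f) = f + 2*J
K(u) = -u (K(u) = 0 - u = -u)
√(K(-1) + 1/(p(-207, -17) + 30941)) = √(-1*(-1) + 1/((-17 + 2*(-207)) + 30941)) = √(1 + 1/((-17 - 414) + 30941)) = √(1 + 1/(-431 + 30941)) = √(1 + 1/30510) = √(30511/30510) = √103432290/10170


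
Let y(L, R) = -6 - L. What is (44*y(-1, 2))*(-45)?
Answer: 9900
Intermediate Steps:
(44*y(-1, 2))*(-45) = (44*(-6 - 1*(-1)))*(-45) = (44*(-6 + 1))*(-45) = (44*(-5))*(-45) = -220*(-45) = 9900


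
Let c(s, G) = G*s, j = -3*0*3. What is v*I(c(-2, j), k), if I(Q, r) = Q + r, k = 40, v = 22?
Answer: 880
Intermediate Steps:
j = 0 (j = 0*3 = 0)
v*I(c(-2, j), k) = 22*(0*(-2) + 40) = 22*(0 + 40) = 22*40 = 880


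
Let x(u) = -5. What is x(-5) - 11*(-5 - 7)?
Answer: 127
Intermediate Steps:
x(-5) - 11*(-5 - 7) = -5 - 11*(-5 - 7) = -5 - 11*(-12) = -5 + 132 = 127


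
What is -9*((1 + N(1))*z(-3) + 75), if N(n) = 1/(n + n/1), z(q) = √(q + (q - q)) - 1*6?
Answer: -594 - 27*I*√3/2 ≈ -594.0 - 23.383*I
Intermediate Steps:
z(q) = -6 + √q (z(q) = √(q + 0) - 6 = √q - 6 = -6 + √q)
N(n) = 1/(2*n) (N(n) = 1/(n + n*1) = 1/(n + n) = 1/(2*n))
-9*((1 + N(1))*z(-3) + 75) = -9*((1 + (½)/1)*(-6 + √(-3)) + 75) = -9*((1 + (½)*1)*(-6 + I*√3) + 75) = -9*((1 + ½)*(-6 + I*√3) + 75) = -9*(3*(-6 + I*√3)/2 + 75) = -9*((-9 + 3*I*√3/2) + 75) = -9*(66 + 3*I*√3/2) = -594 - 27*I*√3/2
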